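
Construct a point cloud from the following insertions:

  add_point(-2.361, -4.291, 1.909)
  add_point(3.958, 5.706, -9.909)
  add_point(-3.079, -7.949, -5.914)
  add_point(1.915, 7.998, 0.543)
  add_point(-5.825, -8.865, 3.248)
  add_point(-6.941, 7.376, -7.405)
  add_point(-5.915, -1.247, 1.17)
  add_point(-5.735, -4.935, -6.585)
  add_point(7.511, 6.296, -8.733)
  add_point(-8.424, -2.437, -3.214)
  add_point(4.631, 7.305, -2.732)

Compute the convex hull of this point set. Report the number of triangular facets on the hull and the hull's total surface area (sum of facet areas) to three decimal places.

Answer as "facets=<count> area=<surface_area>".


11 of the 11 inputs are extreme points: [0, 1, 2, 3, 4, 5, 6, 7, 8, 9, 10].

Facet areas (half cross-product norm):
  f1: (p5, p3, p8) → 64.1061
  f2: (p2, p4, p8) → 79.3777
  f3: (p0, p4, p8) → 21.3384
  f4: (p0, p3, p4) → 12.5962
  f5: (p6, p3, p4) → 32.1438
  f6: (p6, p5, p3) → 63.2081
  f7: (p6, p4, p9) → 20.4898
  f8: (p6, p5, p9) → 27.9136
  f9: (p1, p5, p8) → 12.4960
  f10: (p1, p2, p8) → 26.5151
  f11: (p10, p3, p8) → 3.4798
  f12: (p10, p0, p8) → 44.6373
  f13: (p10, p0, p3) → 27.9439
  f14: (p7, p1, p5) → 68.2766
  f15: (p7, p1, p2) → 29.7784
  f16: (p7, p5, p9) → 26.6520
  f17: (p7, p4, p9) → 23.6078
  f18: (p7, p2, p4) → 19.5506
Σ area = 604.111

Check V−E+F: 11 − 27 + 18 = 2.

facets=18 area=604.111


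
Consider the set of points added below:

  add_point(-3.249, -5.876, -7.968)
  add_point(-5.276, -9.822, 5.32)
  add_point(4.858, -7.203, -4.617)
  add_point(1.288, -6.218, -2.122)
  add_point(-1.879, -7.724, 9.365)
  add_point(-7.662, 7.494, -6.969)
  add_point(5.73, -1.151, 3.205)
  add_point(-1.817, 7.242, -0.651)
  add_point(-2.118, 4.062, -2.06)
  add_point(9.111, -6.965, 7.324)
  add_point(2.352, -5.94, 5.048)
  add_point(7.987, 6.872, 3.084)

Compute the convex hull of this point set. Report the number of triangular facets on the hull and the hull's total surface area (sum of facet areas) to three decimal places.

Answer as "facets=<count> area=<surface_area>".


facets=12 area=878.001

8 of the 12 inputs are extreme points: [0, 1, 2, 4, 5, 7, 9, 11].

Triangle areas on the boundary:
  f1: (p0, p1, p5) → 97.6810
  f2: (p7, p11, p5) → 20.0680
  f3: (p4, p1, p9) → 27.9022
  f4: (p4, p11, p9) → 81.2429
  f5: (p4, p7, p11) → 92.1244
  f6: (p4, p1, p5) → 59.7633
  f7: (p4, p7, p5) → 69.9963
  f8: (p2, p11, p9) → 88.2477
  f9: (p2, p1, p9) → 83.4648
  f10: (p2, p0, p1) → 59.8678
  f11: (p2, p0, p5) → 57.3694
  f12: (p2, p11, p5) → 140.2732
Σ area = 878.001

Euler: V−E+F = 8−18+12 = 2.


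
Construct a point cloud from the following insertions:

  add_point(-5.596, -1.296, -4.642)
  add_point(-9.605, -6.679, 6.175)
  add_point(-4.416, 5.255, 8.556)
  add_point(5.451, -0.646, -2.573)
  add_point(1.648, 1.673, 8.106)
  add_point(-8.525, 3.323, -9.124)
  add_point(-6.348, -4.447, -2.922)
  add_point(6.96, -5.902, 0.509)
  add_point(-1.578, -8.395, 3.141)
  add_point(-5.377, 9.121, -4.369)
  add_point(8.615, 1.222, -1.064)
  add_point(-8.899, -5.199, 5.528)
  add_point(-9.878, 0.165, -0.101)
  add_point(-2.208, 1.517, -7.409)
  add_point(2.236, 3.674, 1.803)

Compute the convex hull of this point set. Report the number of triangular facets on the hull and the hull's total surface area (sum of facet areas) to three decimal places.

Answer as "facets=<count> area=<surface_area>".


Points on the hull: [1, 2, 3, 4, 5, 6, 7, 8, 9, 10, 12, 13] (12 of 15).

Facet areas (half cross-product norm):
  f1: (p1, p2, p12) → 52.0531
  f2: (p1, p5, p12) → 22.2537
  f3: (p4, p2, p10) → 32.8355
  f4: (p4, p1, p8) → 51.0051
  f5: (p4, p1, p2) → 46.2712
  f6: (p7, p4, p10) → 41.5833
  f7: (p7, p4, p8) → 50.4272
  f8: (p9, p2, p10) → 102.1113
  f9: (p9, p2, p12) → 60.0138
  f10: (p9, p5, p12) → 37.9197
  f11: (p3, p7, p10) → 12.4649
  f12: (p6, p7, p8) → 39.4930
  f13: (p6, p1, p8) → 35.4969
  f14: (p6, p1, p5) → 37.8853
  f15: (p13, p6, p5) → 28.7205
  f16: (p13, p6, p7) → 56.8986
  f17: (p13, p3, p7) → 22.2820
  f18: (p13, p3, p10) → 12.3754
  f19: (p13, p9, p10) → 54.4176
  f20: (p13, p9, p5) → 26.1758
Σ area = 822.684

Euler characteristic 12−30+20 = 2 ✓

facets=20 area=822.684


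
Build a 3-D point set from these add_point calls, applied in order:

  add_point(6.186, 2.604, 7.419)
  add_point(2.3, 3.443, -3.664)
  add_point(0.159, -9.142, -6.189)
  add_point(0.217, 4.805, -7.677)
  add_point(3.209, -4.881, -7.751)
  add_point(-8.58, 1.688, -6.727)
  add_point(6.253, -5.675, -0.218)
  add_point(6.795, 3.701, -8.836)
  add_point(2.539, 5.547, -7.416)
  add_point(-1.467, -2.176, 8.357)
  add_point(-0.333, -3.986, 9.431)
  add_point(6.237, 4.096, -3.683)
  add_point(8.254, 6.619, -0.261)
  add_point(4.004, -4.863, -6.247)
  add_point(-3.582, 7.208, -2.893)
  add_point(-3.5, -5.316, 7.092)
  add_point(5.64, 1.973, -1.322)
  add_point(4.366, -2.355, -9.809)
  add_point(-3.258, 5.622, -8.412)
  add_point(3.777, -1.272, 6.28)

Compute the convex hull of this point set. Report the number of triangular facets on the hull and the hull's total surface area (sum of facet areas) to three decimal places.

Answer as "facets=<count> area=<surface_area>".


facets=26 area=856.341

15 of the 20 inputs are extreme points: [0, 2, 4, 5, 6, 7, 8, 9, 10, 12, 13, 14, 15, 17, 18].

Triangle areas on the boundary:
  f1: (p15, p2, p5) → 93.8803
  f2: (p15, p10, p2) → 27.0495
  f3: (p6, p10, p2) → 53.0852
  f4: (p6, p7, p12) → 53.8122
  f5: (p0, p14, p12) → 54.0697
  f6: (p0, p6, p12) → 48.5233
  f7: (p0, p6, p10) → 49.7818
  f8: (p8, p7, p12) → 21.5195
  f9: (p8, p14, p12) → 35.9083
  f10: (p17, p6, p7) → 33.9110
  f11: (p17, p2, p5) → 57.9042
  f12: (p9, p0, p10) → 10.8329
  f13: (p9, p0, p14) → 64.2114
  f14: (p9, p15, p10) → 4.6110
  f15: (p9, p14, p5) → 61.9796
  f16: (p9, p15, p5) → 32.0593
  f17: (p18, p8, p14) → 16.8256
  f18: (p18, p14, p5) → 19.4931
  f19: (p18, p8, p7) → 8.1714
  f20: (p18, p17, p5) → 37.5379
  f21: (p18, p17, p7) → 33.2182
  f22: (p13, p6, p2) → 18.5001
  f23: (p13, p17, p6) → 8.4950
  f24: (p4, p17, p2) → 3.5687
  f25: (p4, p13, p2) → 4.6506
  f26: (p4, p13, p17) → 2.7416
Σ area = 856.341

Euler characteristic 15−39+26 = 2 ✓


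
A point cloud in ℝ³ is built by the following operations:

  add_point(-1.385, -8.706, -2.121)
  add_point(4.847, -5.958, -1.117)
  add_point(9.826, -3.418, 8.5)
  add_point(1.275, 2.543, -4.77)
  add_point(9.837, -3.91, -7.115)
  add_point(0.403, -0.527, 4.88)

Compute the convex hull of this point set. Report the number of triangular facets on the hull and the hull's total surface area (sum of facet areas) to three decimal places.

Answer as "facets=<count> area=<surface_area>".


facets=8 area=398.888

Extreme-point indices: [0, 1, 2, 3, 4, 5] — 6 of 6 on the boundary.

Per-facet area ½‖(b−a)×(c−a)‖:
  f1: (p3, p4, p0) → 61.3142
  f2: (p2, p3, p4) → 83.3770
  f3: (p5, p3, p0) → 51.5573
  f4: (p5, p2, p0) → 56.5425
  f5: (p5, p2, p3) → 50.3077
  f6: (p1, p4, p0) → 23.1379
  f7: (p1, p2, p0) → 29.9688
  f8: (p1, p2, p4) → 42.6830
Σ area = 398.888

Euler: V−E+F = 6−12+8 = 2.


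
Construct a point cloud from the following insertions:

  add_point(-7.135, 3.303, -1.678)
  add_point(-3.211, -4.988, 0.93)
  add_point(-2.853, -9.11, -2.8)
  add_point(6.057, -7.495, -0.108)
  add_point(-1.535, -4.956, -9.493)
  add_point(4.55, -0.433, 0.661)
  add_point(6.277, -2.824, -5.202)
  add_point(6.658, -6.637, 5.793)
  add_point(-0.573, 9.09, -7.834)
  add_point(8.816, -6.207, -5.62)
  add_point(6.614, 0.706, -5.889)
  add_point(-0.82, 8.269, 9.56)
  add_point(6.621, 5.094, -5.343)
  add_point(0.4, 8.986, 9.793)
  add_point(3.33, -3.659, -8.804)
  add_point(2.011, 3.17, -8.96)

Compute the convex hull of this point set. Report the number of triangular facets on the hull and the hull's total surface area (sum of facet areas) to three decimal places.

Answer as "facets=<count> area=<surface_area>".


facets=22 area=914.499

13 of the 16 inputs are extreme points: [0, 1, 2, 3, 4, 7, 8, 9, 11, 12, 13, 14, 15].

Triangle areas on the boundary:
  f1: (p12, p8, p13) → 71.4256
  f2: (p12, p7, p9) → 66.9063
  f3: (p12, p7, p13) → 121.4286
  f4: (p11, p7, p13) → 12.1987
  f5: (p11, p8, p0) → 73.8901
  f6: (p11, p8, p13) → 12.3874
  f7: (p15, p12, p8) → 20.1410
  f8: (p15, p14, p9) → 20.1857
  f9: (p15, p12, p9) → 34.9446
  f10: (p3, p7, p9) → 11.6025
  f11: (p3, p2, p9) → 29.1503
  f12: (p3, p2, p7) → 25.9500
  f13: (p4, p14, p9) → 11.7522
  f14: (p4, p2, p9) → 43.5483
  f15: (p4, p2, p0) → 48.9983
  f16: (p4, p15, p14) → 17.6386
  f17: (p4, p8, p0) → 65.2142
  f18: (p4, p15, p8) → 21.3771
  f19: (p1, p11, p7) → 86.2651
  f20: (p1, p2, p7) → 30.7396
  f21: (p1, p11, p0) → 65.5507
  f22: (p1, p2, p0) → 23.2040
Σ area = 914.499

Check V−E+F: 13 − 33 + 22 = 2.


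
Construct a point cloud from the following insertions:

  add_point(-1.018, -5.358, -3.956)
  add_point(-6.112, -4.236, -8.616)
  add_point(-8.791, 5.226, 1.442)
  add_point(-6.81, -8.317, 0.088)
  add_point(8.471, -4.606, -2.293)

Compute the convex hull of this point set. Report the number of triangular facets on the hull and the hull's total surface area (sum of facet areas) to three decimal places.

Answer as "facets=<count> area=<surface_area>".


Points on the hull: [1, 2, 3, 4] (4 of 5).

Area of each hull facet:
  f1: (p3, p4, p2) → 109.0523
  f2: (p1, p4, p2) → 111.3279
  f3: (p1, p3, p2) → 62.8524
  f4: (p1, p3, p4) → 73.0306
Σ area = 356.263

Euler characteristic 4−6+4 = 2 ✓

facets=4 area=356.263


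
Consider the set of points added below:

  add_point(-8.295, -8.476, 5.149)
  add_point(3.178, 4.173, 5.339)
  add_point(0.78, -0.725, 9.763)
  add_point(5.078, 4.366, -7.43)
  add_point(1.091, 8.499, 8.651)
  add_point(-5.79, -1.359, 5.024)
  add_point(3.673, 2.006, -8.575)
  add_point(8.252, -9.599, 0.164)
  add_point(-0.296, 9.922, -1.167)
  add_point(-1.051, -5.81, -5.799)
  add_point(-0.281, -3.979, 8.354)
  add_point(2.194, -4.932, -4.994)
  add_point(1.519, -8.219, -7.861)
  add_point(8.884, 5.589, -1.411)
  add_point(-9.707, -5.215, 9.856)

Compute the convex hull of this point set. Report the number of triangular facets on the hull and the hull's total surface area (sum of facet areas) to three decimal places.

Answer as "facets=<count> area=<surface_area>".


Extreme-point indices: [0, 2, 3, 4, 6, 7, 8, 9, 10, 12, 13, 14] — 12 of 15 on the boundary.

Triangle areas on the boundary:
  f1: (p2, p7, p13) → 99.6756
  f2: (p12, p6, p7) → 55.2681
  f3: (p3, p8, p13) → 33.8732
  f4: (p3, p8, p6) → 13.3628
  f5: (p3, p7, p13) → 54.9127
  f6: (p3, p6, p7) → 21.9917
  f7: (p10, p7, p14) → 46.1644
  f8: (p10, p2, p14) → 16.7874
  f9: (p10, p2, p7) → 21.8949
  f10: (p4, p8, p13) → 50.1836
  f11: (p4, p2, p13) → 60.3197
  f12: (p4, p8, p14) → 87.2482
  f13: (p4, p2, p14) → 48.0659
  f14: (p0, p7, p14) → 44.3926
  f15: (p0, p12, p7) → 83.9038
  f16: (p0, p8, p14) → 61.2925
  f17: (p9, p8, p6) → 53.9350
  f18: (p9, p0, p8) → 109.9460
  f19: (p9, p12, p6) → 19.4744
  f20: (p9, p0, p12) → 21.0985
Σ area = 1003.791

Euler: V−E+F = 12−30+20 = 2.

facets=20 area=1003.791


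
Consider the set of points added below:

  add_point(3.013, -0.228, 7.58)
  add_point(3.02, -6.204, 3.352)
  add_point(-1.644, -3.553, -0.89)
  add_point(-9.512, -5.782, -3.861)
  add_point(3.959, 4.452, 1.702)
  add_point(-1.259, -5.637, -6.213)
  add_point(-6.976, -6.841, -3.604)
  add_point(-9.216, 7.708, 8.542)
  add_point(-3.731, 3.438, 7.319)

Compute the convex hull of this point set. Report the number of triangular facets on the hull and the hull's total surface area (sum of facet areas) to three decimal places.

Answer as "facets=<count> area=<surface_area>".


facets=10 area=542.817

Extreme-point indices: [0, 1, 3, 4, 5, 6, 7] — 7 of 9 on the boundary.

Per-facet area ½‖(b−a)×(c−a)‖:
  f1: (p5, p7, p3) → 77.6700
  f2: (p5, p7, p4) → 104.8036
  f3: (p5, p6, p3) → 6.2118
  f4: (p1, p7, p3) → 125.1370
  f5: (p1, p6, p3) → 10.4010
  f6: (p1, p5, p6) → 33.5672
  f7: (p1, p5, p4) → 56.0894
  f8: (p0, p7, p4) → 54.4162
  f9: (p0, p1, p4) → 27.6747
  f10: (p0, p1, p7) → 46.8465
Σ area = 542.817

Euler characteristic 7−15+10 = 2 ✓


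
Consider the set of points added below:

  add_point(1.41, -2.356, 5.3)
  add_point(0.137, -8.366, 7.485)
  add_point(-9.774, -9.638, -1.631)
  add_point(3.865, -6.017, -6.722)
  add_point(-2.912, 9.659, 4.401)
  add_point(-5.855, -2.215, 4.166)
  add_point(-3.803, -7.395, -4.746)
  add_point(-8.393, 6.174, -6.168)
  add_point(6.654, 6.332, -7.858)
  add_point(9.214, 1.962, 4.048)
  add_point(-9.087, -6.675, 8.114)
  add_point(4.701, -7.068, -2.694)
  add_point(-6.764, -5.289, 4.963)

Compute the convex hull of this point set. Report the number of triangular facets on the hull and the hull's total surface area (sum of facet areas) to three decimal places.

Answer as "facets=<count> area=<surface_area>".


Points on the hull: [1, 2, 3, 4, 6, 7, 8, 9, 10, 11] (10 of 13).

Area of each hull facet:
  f1: (p8, p4, p9) → 87.8865
  f2: (p7, p8, p4) → 88.0908
  f3: (p10, p7, p2) → 84.2425
  f4: (p10, p7, p4) → 107.6945
  f5: (p3, p8, p9) → 76.4929
  f6: (p3, p7, p8) → 93.4681
  f7: (p1, p4, p9) → 100.5626
  f8: (p1, p10, p4) → 82.3884
  f9: (p1, p10, p2) → 47.9143
  f10: (p6, p7, p2) → 50.9534
  f11: (p6, p3, p2) → 7.5267
  f12: (p6, p3, p7) → 57.4426
  f13: (p11, p3, p9) → 23.4364
  f14: (p11, p1, p9) → 65.7040
  f15: (p11, p3, p2) → 31.1875
  f16: (p11, p1, p2) → 72.4002
Σ area = 1077.391

Check V−E+F: 10 − 24 + 16 = 2.

facets=16 area=1077.391


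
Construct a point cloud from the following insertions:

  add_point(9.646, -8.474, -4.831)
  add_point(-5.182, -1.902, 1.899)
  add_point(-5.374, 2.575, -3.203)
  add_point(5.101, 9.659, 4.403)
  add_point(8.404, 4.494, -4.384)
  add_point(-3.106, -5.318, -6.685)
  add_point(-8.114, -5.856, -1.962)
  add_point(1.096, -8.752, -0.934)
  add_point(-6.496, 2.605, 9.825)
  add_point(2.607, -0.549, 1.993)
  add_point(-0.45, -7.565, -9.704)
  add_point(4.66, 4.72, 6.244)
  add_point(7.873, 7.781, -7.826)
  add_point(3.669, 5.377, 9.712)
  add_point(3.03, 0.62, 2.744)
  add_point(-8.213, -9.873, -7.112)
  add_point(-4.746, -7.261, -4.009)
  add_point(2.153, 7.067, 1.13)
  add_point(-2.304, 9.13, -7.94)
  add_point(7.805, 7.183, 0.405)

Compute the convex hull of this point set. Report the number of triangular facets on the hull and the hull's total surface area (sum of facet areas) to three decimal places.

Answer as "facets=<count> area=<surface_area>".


facets=22 area=1162.872

Extreme-point indices: [0, 2, 3, 4, 6, 7, 8, 10, 12, 13, 15, 18, 19] — 13 of 20 on the boundary.

Triangle areas on the boundary:
  f1: (p7, p0, p15) → 44.7902
  f2: (p7, p8, p15) → 97.5339
  f3: (p13, p8, p3) → 34.1402
  f4: (p13, p7, p0) → 83.6639
  f5: (p13, p7, p8) → 88.5589
  f6: (p10, p0, p15) → 35.6945
  f7: (p10, p12, p0) → 90.4472
  f8: (p19, p12, p3) → 15.8511
  f9: (p19, p13, p0) → 84.7573
  f10: (p19, p13, p3) → 17.4583
  f11: (p18, p10, p15) → 71.1425
  f12: (p18, p10, p12) → 84.2205
  f13: (p18, p8, p3) → 104.6536
  f14: (p18, p12, p3) → 63.4099
  f15: (p4, p12, p0) → 23.2051
  f16: (p4, p19, p0) → 30.6631
  f17: (p4, p19, p12) → 12.7117
  f18: (p6, p8, p15) → 4.9409
  f19: (p2, p18, p8) → 46.3018
  f20: (p2, p6, p8) → 57.7508
  f21: (p2, p18, p15) → 45.2423
  f22: (p2, p6, p15) → 25.7347
Σ area = 1162.872

Check V−E+F: 13 − 33 + 22 = 2.


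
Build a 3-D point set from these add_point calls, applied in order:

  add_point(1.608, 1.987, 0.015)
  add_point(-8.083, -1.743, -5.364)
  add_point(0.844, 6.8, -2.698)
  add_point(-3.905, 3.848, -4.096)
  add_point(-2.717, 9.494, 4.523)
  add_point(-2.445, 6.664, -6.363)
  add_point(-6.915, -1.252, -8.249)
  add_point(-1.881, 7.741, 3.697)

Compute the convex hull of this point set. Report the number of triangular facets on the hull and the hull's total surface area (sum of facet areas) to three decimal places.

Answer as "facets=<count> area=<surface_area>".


7 of the 8 inputs are extreme points: [0, 1, 2, 4, 5, 6, 7].

Per-facet area ½‖(b−a)×(c−a)‖:
  f1: (p6, p0, p1) → 18.3864
  f2: (p2, p4, p0) → 23.5963
  f3: (p7, p0, p1) → 44.6971
  f4: (p7, p4, p1) → 12.0365
  f5: (p7, p4, p0) → 1.0770
  f6: (p5, p4, p1) → 56.9376
  f7: (p5, p6, p1) → 14.5121
  f8: (p5, p2, p4) → 19.4980
  f9: (p5, p6, p0) → 41.1122
  f10: (p5, p2, p0) → 12.4065
Σ area = 244.260

Check V−E+F: 7 − 15 + 10 = 2.

facets=10 area=244.260


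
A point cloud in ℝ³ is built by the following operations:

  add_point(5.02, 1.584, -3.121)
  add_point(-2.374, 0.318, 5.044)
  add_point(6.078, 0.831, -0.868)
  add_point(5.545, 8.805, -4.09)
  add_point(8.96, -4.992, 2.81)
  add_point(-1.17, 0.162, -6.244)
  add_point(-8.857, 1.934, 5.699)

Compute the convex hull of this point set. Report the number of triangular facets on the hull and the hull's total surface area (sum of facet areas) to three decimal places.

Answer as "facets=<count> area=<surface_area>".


Points on the hull: [0, 1, 3, 4, 5, 6] (6 of 7).

Triangle areas on the boundary:
  f1: (p5, p4, p6) → 103.4553
  f2: (p5, p3, p6) → 79.6555
  f3: (p1, p4, p6) → 8.7942
  f4: (p1, p3, p6) → 44.5290
  f5: (p1, p3, p4) → 88.0755
  f6: (p0, p3, p4) → 24.4687
  f7: (p0, p5, p4) → 29.9145
  f8: (p0, p5, p3) → 25.3114
Σ area = 404.204

Euler characteristic 6−12+8 = 2 ✓

facets=8 area=404.204


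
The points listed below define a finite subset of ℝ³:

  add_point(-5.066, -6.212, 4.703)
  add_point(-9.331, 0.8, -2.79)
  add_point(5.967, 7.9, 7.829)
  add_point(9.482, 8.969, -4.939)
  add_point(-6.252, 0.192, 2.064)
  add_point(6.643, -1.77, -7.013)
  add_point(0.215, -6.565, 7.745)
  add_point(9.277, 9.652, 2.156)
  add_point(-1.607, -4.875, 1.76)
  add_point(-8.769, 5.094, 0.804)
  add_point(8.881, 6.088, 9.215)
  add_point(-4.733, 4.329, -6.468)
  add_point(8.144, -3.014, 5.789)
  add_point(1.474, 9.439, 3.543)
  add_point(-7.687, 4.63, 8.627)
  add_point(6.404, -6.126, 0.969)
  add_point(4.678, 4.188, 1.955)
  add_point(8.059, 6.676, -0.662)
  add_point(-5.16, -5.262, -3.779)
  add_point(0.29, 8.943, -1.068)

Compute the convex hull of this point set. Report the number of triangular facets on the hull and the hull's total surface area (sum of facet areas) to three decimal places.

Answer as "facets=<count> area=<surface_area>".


Points on the hull: [0, 1, 2, 3, 5, 6, 7, 9, 10, 11, 12, 13, 14, 15, 18, 19] (16 of 20).

Per-facet area ½‖(b−a)×(c−a)‖:
  f1: (p11, p5, p3) → 70.9462
  f2: (p18, p11, p1) → 25.4733
  f3: (p18, p11, p5) → 58.8829
  f4: (p12, p5, p3) → 72.6421
  f5: (p19, p11, p3) → 41.4847
  f6: (p0, p18, p1) → 31.6663
  f7: (p0, p14, p1) → 59.0062
  f8: (p0, p14, p6) → 35.9782
  f9: (p15, p18, p5) → 53.5703
  f10: (p15, p12, p6) → 25.5578
  f11: (p15, p12, p5) → 24.3612
  f12: (p15, p0, p6) → 27.4033
  f13: (p15, p0, p18) → 49.1435
  f14: (p7, p19, p3) → 32.3956
  f15: (p10, p14, p6) → 99.0050
  f16: (p10, p12, p6) → 40.4785
  f17: (p10, p12, p3) → 69.6508
  f18: (p10, p7, p3) → 15.0777
  f19: (p9, p19, p11) → 34.5389
  f20: (p9, p14, p1) → 17.8015
  f21: (p9, p11, p1) → 19.1835
  f22: (p13, p7, p19) → 18.9161
  f23: (p13, p9, p14) → 42.6837
  f24: (p13, p9, p19) → 23.8941
  f25: (p2, p10, p7) → 12.5591
  f26: (p2, p13, p7) → 20.8791
  f27: (p2, p10, p14) → 20.2207
  f28: (p2, p13, p14) → 36.3855
Σ area = 1079.786

Euler characteristic 16−42+28 = 2 ✓

facets=28 area=1079.786


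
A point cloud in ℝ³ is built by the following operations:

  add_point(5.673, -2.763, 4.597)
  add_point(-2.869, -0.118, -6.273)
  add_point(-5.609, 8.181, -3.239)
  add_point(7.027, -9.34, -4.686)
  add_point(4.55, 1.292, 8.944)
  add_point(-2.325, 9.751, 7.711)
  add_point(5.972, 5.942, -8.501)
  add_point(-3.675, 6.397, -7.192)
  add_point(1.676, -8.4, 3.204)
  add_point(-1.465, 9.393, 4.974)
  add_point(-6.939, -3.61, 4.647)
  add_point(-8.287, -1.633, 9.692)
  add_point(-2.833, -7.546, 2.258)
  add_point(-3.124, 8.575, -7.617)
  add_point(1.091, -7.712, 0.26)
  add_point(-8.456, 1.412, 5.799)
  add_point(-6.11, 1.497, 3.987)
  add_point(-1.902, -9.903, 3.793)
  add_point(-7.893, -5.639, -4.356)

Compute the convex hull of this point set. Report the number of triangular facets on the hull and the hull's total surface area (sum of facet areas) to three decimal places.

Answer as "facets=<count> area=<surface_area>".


facets=26 area=1078.200

Hull vertices (15/19): indices [0, 1, 2, 3, 4, 5, 6, 7, 8, 9, 11, 13, 15, 17, 18].

Triangle areas on the boundary:
  f1: (p4, p5, p6) → 95.9954
  f2: (p1, p6, p3) → 73.2185
  f3: (p1, p18, p3) → 52.4401
  f4: (p11, p5, p15) → 24.6135
  f5: (p11, p4, p5) → 65.2116
  f6: (p11, p18, p15) → 29.2523
  f7: (p17, p18, p3) → 67.0473
  f8: (p17, p11, p4) → 72.7459
  f9: (p17, p11, p18) → 64.6080
  f10: (p13, p1, p6) → 40.0860
  f11: (p8, p17, p3) → 15.1088
  f12: (p8, p17, p4) → 20.1329
  f13: (p9, p5, p6) → 4.9574
  f14: (p9, p13, p6) → 60.5098
  f15: (p9, p13, p5) → 7.7948
  f16: (p2, p5, p15) → 54.3541
  f17: (p2, p13, p5) → 21.5728
  f18: (p2, p18, p15) → 68.3471
  f19: (p2, p13, p18) → 35.3405
  f20: (p7, p1, p18) → 19.2055
  f21: (p7, p13, p18) → 1.3881
  f22: (p7, p13, p1) → 2.7332
  f23: (p0, p8, p3) → 33.6683
  f24: (p0, p8, p4) → 17.4799
  f25: (p0, p6, p3) → 84.0931
  f26: (p0, p4, p6) → 46.2953
Σ area = 1078.200

Check V−E+F: 15 − 39 + 26 = 2.


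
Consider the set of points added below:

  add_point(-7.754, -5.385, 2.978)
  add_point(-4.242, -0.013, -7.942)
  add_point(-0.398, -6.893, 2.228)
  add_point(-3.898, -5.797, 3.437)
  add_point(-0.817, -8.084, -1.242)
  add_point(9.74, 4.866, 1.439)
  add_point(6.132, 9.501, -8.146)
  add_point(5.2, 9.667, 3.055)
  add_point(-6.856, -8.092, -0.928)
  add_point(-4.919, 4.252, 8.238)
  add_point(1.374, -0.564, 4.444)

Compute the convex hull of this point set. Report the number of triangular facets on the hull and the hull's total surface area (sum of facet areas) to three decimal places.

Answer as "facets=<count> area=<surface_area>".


facets=18 area=753.981

11 of the 11 inputs are extreme points: [0, 1, 2, 3, 4, 5, 6, 7, 8, 9, 10].

Triangle areas on the boundary:
  f1: (p7, p9, p5) → 40.4227
  f2: (p7, p6, p5) → 36.4417
  f3: (p7, p6, p9) → 62.4582
  f4: (p3, p9, p0) → 21.6378
  f5: (p3, p2, p9) → 19.0355
  f6: (p3, p8, p0) → 9.3399
  f7: (p3, p2, p8) → 11.0297
  f8: (p10, p9, p5) → 41.6512
  f9: (p10, p2, p5) → 29.2013
  f10: (p10, p2, p9) → 27.1295
  f11: (p4, p6, p5) → 95.0941
  f12: (p4, p2, p5) → 27.6339
  f13: (p4, p2, p8) → 11.1412
  f14: (p1, p4, p6) → 74.6888
  f15: (p1, p4, p8) → 32.0538
  f16: (p1, p8, p0) → 26.3407
  f17: (p1, p9, p0) → 71.7815
  f18: (p1, p6, p9) → 116.8994
Σ area = 753.981

Check V−E+F: 11 − 27 + 18 = 2.


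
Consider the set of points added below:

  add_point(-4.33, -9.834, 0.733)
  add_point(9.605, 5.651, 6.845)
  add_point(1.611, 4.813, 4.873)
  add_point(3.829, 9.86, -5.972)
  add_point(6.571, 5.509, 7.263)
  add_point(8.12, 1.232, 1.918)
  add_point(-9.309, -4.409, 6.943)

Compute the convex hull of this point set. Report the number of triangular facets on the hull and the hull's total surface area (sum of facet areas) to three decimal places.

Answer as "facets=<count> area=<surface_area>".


facets=10 area=569.023

Extreme-point indices: [0, 1, 2, 3, 4, 5, 6] — 7 of 7 on the boundary.

Per-facet area ½‖(b−a)×(c−a)‖:
  f1: (p0, p1, p6) → 101.2021
  f2: (p3, p0, p6) → 106.9240
  f3: (p5, p0, p1) → 43.2080
  f4: (p5, p3, p1) → 42.0877
  f5: (p5, p3, p0) → 102.6938
  f6: (p2, p3, p6) → 74.4679
  f7: (p4, p3, p1) → 21.7399
  f8: (p4, p2, p3) → 33.2724
  f9: (p4, p1, p6) → 14.5801
  f10: (p4, p2, p6) → 28.8469
Σ area = 569.023

Euler characteristic 7−15+10 = 2 ✓


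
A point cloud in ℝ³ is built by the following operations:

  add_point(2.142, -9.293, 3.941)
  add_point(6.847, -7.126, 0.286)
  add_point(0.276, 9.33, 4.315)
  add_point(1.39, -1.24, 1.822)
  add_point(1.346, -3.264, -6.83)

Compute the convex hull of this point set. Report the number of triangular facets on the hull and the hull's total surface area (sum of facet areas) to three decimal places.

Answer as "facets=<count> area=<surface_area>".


Points on the hull: [0, 1, 2, 4] (4 of 5).

Facet areas (half cross-product norm):
  f1: (p0, p1, p2) → 57.3850
  f2: (p4, p1, p2) → 81.5375
  f3: (p4, p0, p2) → 101.9487
  f4: (p4, p0, p1) → 30.7358
Σ area = 271.607

Euler characteristic 4−6+4 = 2 ✓

facets=4 area=271.607


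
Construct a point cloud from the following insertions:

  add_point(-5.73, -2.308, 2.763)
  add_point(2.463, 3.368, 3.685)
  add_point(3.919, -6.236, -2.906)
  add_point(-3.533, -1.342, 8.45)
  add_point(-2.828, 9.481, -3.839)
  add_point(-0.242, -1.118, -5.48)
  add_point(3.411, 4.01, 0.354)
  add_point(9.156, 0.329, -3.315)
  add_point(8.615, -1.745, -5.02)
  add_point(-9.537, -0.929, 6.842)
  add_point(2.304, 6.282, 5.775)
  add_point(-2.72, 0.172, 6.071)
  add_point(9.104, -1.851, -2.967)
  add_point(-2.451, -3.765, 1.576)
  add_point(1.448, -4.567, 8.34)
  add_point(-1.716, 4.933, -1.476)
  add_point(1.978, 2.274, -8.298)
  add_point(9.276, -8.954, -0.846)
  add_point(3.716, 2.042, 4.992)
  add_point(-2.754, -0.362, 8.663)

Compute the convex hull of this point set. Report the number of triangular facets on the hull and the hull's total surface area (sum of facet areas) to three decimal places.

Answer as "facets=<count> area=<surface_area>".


facets=26 area=745.902

Points on the hull: [0, 2, 3, 4, 5, 7, 8, 9, 10, 13, 14, 16, 17, 18, 19] (15 of 20).

Per-facet area ½‖(b−a)×(c−a)‖:
  f1: (p5, p4, p9) → 81.9471
  f2: (p14, p17, p9) → 60.5689
  f3: (p10, p4, p9) → 77.7635
  f4: (p10, p19, p9) → 26.4519
  f5: (p10, p14, p19) → 26.1431
  f6: (p3, p19, p9) → 3.2124
  f7: (p3, p14, p9) → 10.0252
  f8: (p3, p14, p19) → 3.7522
  f9: (p18, p14, p17) → 48.7821
  f10: (p18, p10, p14) → 13.6286
  f11: (p13, p17, p9) → 24.5929
  f12: (p13, p2, p17) → 20.5776
  f13: (p16, p5, p4) → 24.0430
  f14: (p16, p2, p5) → 15.6969
  f15: (p16, p2, p17) → 23.7313
  f16: (p16, p8, p17) → 26.1782
  f17: (p7, p10, p4) → 71.0387
  f18: (p7, p16, p4) → 41.5789
  f19: (p7, p16, p8) → 11.5269
  f20: (p7, p18, p10) → 20.1865
  f21: (p7, p8, p17) → 10.8154
  f22: (p7, p18, p17) → 48.3590
  f23: (p0, p5, p9) → 11.0726
  f24: (p0, p13, p9) → 4.9504
  f25: (p0, p2, p5) → 35.2396
  f26: (p0, p13, p2) → 4.0386
Σ area = 745.902

Check V−E+F: 15 − 39 + 26 = 2.


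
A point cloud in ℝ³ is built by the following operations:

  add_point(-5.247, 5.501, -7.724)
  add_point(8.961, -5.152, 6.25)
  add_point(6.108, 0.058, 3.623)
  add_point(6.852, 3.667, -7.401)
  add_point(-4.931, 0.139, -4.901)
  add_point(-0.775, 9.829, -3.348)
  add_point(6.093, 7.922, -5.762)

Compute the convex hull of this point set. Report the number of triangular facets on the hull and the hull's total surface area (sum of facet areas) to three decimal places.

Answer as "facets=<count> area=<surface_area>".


Hull vertices (7/7): indices [0, 1, 2, 3, 4, 5, 6].

Facet areas (half cross-product norm):
  f1: (p4, p2, p1) → 36.2510
  f2: (p4, p3, p0) → 36.4191
  f3: (p4, p3, p1) → 100.8444
  f4: (p4, p5, p0) → 22.5944
  f5: (p4, p2, p5) → 68.3587
  f6: (p6, p5, p0) → 28.0018
  f7: (p6, p3, p0) → 27.0700
  f8: (p6, p2, p5) → 45.9169
  f9: (p6, p2, p1) → 22.4278
  f10: (p6, p3, p1) → 36.9394
Σ area = 424.824

Euler characteristic 7−15+10 = 2 ✓

facets=10 area=424.824


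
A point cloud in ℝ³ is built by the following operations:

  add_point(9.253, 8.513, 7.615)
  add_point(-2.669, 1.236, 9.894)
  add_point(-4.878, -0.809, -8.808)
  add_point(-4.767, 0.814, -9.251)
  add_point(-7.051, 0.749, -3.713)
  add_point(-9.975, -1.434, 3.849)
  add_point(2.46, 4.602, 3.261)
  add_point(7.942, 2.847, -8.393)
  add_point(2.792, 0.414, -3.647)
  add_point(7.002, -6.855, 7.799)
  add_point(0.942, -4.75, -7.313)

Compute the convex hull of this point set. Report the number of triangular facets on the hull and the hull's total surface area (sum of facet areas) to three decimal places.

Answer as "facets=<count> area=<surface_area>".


facets=14 area=902.596

Extreme-point indices: [0, 1, 2, 3, 4, 5, 7, 9, 10] — 9 of 11 on the boundary.

Facet areas (half cross-product norm):
  f1: (p7, p9, p0) → 124.9059
  f2: (p7, p3, p0) → 107.8293
  f3: (p1, p0, p5) → 52.0423
  f4: (p1, p9, p5) → 60.2739
  f5: (p1, p9, p0) → 85.1143
  f6: (p4, p0, p5) → 88.8732
  f7: (p4, p3, p0) → 62.6196
  f8: (p10, p9, p5) → 122.0022
  f9: (p10, p7, p9) → 85.1097
  f10: (p10, p7, p3) → 42.5492
  f11: (p2, p10, p5) → 48.9022
  f12: (p2, p10, p3) → 5.1399
  f13: (p2, p4, p5) → 12.3837
  f14: (p2, p4, p3) → 4.8507
Σ area = 902.596

Euler characteristic 9−21+14 = 2 ✓


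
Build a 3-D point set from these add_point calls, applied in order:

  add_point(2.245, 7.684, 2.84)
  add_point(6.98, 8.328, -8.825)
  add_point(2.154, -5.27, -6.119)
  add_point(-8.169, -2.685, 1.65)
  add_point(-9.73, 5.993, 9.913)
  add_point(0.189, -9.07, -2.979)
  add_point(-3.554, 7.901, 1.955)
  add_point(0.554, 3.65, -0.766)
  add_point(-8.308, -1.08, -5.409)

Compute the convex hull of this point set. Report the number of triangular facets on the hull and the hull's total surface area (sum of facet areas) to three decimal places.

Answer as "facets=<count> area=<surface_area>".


Hull vertices (8/9): indices [0, 1, 2, 3, 4, 5, 6, 8].

Area of each hull facet:
  f1: (p0, p5, p4) → 124.9343
  f2: (p0, p5, p1) → 110.0168
  f3: (p6, p8, p4) → 64.0458
  f4: (p6, p8, p1) → 93.7509
  f5: (p6, p0, p4) → 26.5420
  f6: (p6, p0, p1) → 36.0101
  f7: (p3, p5, p4) → 44.4309
  f8: (p3, p8, p4) → 37.7591
  f9: (p3, p8, p5) → 40.2198
  f10: (p2, p5, p1) → 17.4480
  f11: (p2, p8, p1) → 82.8563
  f12: (p2, p8, p5) → 29.7647
Σ area = 707.779

Check V−E+F: 8 − 18 + 12 = 2.

facets=12 area=707.779


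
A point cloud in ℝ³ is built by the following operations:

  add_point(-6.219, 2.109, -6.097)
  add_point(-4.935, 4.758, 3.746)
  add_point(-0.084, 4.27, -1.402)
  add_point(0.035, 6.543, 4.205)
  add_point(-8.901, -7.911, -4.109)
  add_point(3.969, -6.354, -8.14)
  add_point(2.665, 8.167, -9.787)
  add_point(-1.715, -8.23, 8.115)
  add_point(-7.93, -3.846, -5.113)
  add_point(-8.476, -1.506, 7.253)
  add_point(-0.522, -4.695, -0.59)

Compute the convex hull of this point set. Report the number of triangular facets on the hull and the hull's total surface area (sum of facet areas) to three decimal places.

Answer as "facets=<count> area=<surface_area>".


Extreme-point indices: [0, 1, 3, 4, 5, 6, 7, 8, 9] — 9 of 11 on the boundary.

Facet areas (half cross-product norm):
  f1: (p7, p5, p4) → 93.8785
  f2: (p8, p5, p4) → 26.8420
  f3: (p8, p6, p5) → 88.8846
  f4: (p9, p7, p4) → 60.5942
  f5: (p9, p8, p4) → 27.0188
  f6: (p3, p1, p6) → 37.6768
  f7: (p3, p6, p5) → 102.8785
  f8: (p3, p7, p5) → 123.2324
  f9: (p3, p9, p7) → 57.9434
  f10: (p3, p9, p1) → 16.2954
  f11: (p0, p1, p6) → 58.2298
  f12: (p0, p8, p6) → 22.7589
  f13: (p0, p9, p1) → 40.5715
  f14: (p0, p9, p8) → 39.5129
Σ area = 796.318

Euler: V−E+F = 9−21+14 = 2.

facets=14 area=796.318


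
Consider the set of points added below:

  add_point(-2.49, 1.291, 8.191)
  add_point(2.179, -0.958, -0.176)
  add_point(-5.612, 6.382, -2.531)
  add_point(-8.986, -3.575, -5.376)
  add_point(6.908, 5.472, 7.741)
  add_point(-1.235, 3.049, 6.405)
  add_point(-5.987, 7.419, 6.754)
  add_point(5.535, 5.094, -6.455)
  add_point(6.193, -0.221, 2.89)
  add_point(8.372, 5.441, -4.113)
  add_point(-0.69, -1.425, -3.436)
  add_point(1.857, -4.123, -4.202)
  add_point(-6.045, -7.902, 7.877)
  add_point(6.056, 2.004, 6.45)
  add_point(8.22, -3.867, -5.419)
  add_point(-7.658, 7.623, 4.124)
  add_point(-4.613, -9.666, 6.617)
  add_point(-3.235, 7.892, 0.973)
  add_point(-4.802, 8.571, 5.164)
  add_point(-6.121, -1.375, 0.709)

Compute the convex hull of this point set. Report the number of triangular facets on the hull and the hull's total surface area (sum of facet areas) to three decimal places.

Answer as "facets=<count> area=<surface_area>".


Hull vertices (14/20): indices [0, 2, 3, 4, 6, 7, 9, 12, 13, 14, 15, 16, 17, 18].

Per-facet area ½‖(b−a)×(c−a)‖:
  f1: (p4, p18, p9) → 73.6592
  f2: (p14, p16, p3) → 115.5316
  f3: (p14, p4, p9) → 55.5989
  f4: (p12, p16, p3) → 18.3492
  f5: (p12, p4, p16) → 24.0635
  f6: (p15, p2, p3) → 36.5311
  f7: (p15, p12, p3) → 96.8484
  f8: (p17, p18, p9) → 20.7201
  f9: (p17, p15, p18) → 7.1996
  f10: (p17, p15, p2) → 12.2211
  f11: (p13, p4, p16) → 17.1064
  f12: (p13, p14, p16) → 103.8349
  f13: (p13, p14, p4) → 19.0444
  f14: (p0, p12, p4) → 35.9419
  f15: (p7, p17, p9) → 21.6102
  f16: (p7, p17, p2) → 26.1677
  f17: (p7, p2, p3) → 64.3756
  f18: (p7, p14, p3) → 77.2230
  f19: (p7, p14, p9) → 17.0397
  f20: (p6, p15, p12) → 23.7979
  f21: (p6, p0, p12) → 28.0798
  f22: (p6, p15, p18) → 3.3670
  f23: (p6, p4, p18) → 13.8571
  f24: (p6, p0, p4) → 36.9205
Σ area = 949.089

Euler: V−E+F = 14−36+24 = 2.

facets=24 area=949.089


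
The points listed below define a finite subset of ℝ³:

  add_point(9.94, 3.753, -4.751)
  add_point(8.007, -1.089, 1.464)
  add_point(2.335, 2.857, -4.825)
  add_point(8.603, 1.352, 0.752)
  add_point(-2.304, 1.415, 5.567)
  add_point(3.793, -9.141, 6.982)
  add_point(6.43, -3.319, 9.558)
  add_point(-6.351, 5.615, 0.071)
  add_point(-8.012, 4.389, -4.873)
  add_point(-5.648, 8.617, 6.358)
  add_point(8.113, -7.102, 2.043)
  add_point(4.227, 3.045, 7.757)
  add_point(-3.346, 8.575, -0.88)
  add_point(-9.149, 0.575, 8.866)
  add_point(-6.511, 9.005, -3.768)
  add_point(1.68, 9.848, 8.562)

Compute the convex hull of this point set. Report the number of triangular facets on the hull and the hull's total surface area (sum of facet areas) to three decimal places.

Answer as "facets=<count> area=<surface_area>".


facets=18 area=943.620

Extreme-point indices: [0, 2, 3, 5, 6, 8, 9, 10, 13, 14, 15] — 11 of 16 on the boundary.

Facet areas (half cross-product norm):
  f1: (p8, p5, p13) → 116.5091
  f2: (p6, p5, p13) → 54.4516
  f3: (p6, p15, p13) → 93.5528
  f4: (p10, p8, p5) → 71.8037
  f5: (p10, p6, p5) → 23.0806
  f6: (p9, p15, p13) → 32.0064
  f7: (p14, p15, p0) → 113.7966
  f8: (p14, p8, p0) → 43.0519
  f9: (p14, p9, p15) → 36.8109
  f10: (p14, p8, p13) → 35.5430
  f11: (p14, p9, p13) → 44.6028
  f12: (p3, p15, p0) → 38.2057
  f13: (p3, p6, p15) → 65.0054
  f14: (p3, p10, p0) → 22.2992
  f15: (p3, p10, p6) → 35.1483
  f16: (p2, p8, p0) → 10.4631
  f17: (p2, p10, p0) → 48.1622
  f18: (p2, p10, p8) → 59.1270
Σ area = 943.620

Check V−E+F: 11 − 27 + 18 = 2.


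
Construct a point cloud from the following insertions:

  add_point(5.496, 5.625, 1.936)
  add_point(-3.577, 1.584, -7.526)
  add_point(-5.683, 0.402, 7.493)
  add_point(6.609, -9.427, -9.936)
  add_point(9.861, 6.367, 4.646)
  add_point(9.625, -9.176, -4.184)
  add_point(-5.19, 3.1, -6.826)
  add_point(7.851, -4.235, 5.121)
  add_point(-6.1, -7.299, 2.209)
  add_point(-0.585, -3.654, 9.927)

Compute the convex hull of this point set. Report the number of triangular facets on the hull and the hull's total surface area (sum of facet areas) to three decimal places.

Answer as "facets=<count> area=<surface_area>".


facets=16 area=881.785

10 of the 10 inputs are extreme points: [0, 1, 2, 3, 4, 5, 6, 7, 8, 9].

Per-facet area ½‖(b−a)×(c−a)‖:
  f1: (p5, p3, p8) → 55.2671
  f2: (p5, p9, p8) → 85.4219
  f3: (p5, p3, p4) → 51.0693
  f4: (p1, p3, p4) → 139.7700
  f5: (p1, p6, p4) → 21.5659
  f6: (p1, p3, p8) → 98.9799
  f7: (p1, p6, p8) → 15.5223
  f8: (p2, p9, p4) → 53.5798
  f9: (p2, p9, p8) → 31.4766
  f10: (p2, p6, p8) → 62.4252
  f11: (p7, p9, p4) → 52.1198
  f12: (p7, p5, p4) → 53.2580
  f13: (p7, p5, p9) → 41.4876
  f14: (p0, p6, p4) → 4.8972
  f15: (p0, p2, p4) → 29.6660
  f16: (p0, p2, p6) → 85.2789
Σ area = 881.785

Euler: V−E+F = 10−24+16 = 2.


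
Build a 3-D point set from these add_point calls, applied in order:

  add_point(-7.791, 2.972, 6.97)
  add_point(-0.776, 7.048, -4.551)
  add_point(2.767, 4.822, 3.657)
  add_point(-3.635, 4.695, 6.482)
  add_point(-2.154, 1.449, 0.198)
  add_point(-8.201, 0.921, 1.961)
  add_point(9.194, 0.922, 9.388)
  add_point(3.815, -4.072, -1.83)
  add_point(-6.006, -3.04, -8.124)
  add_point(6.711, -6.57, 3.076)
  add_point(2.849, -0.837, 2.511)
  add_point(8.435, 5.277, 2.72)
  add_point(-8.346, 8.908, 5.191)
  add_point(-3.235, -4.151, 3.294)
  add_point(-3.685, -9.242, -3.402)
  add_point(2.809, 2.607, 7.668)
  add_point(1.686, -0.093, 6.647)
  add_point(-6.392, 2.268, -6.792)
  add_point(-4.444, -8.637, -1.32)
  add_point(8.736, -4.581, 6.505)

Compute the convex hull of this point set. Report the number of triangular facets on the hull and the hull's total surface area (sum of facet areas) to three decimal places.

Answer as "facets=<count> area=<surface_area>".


facets=24 area=883.612

Points on the hull: [0, 1, 5, 6, 7, 8, 9, 11, 12, 13, 14, 17, 18, 19] (14 of 20).

Per-facet area ½‖(b−a)×(c−a)‖:
  f1: (p0, p6, p12) → 52.1668
  f2: (p17, p1, p12) → 47.7216
  f3: (p17, p1, p8) → 16.6000
  f4: (p5, p0, p12) → 16.8176
  f5: (p5, p17, p12) → 37.9146
  f6: (p5, p17, p8) → 24.6574
  f7: (p18, p9, p14) → 13.9408
  f8: (p18, p5, p0) → 23.6366
  f9: (p18, p8, p14) → 9.0887
  f10: (p18, p5, p8) → 44.5361
  f11: (p7, p1, p8) → 62.1135
  f12: (p7, p8, p14) → 37.4170
  f13: (p7, p9, p14) → 27.5396
  f14: (p19, p18, p9) → 17.2347
  f15: (p19, p0, p6) → 53.7881
  f16: (p11, p7, p1) → 60.7086
  f17: (p11, p19, p6) → 24.8211
  f18: (p11, p6, p12) → 69.1242
  f19: (p11, p1, p12) → 74.0286
  f20: (p11, p7, p9) → 34.8450
  f21: (p11, p19, p9) → 23.3187
  f22: (p13, p18, p0) → 20.9794
  f23: (p13, p19, p0) → 52.3846
  f24: (p13, p19, p18) → 38.2283
Σ area = 883.612

Check V−E+F: 14 − 36 + 24 = 2.


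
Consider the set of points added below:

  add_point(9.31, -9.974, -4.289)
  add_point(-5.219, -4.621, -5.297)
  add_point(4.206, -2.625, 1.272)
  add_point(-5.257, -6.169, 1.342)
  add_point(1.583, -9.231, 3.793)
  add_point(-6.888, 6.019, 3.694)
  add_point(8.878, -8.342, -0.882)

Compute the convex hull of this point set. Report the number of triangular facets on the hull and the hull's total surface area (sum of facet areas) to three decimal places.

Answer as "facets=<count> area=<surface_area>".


7 of the 7 inputs are extreme points: [0, 1, 2, 3, 4, 5, 6].

Facet areas (half cross-product norm):
  f1: (p1, p0, p5) → 102.6957
  f2: (p4, p1, p0) → 68.0983
  f3: (p3, p1, p5) → 42.6443
  f4: (p3, p4, p5) → 44.4974
  f5: (p3, p4, p1) → 24.7921
  f6: (p2, p0, p5) → 34.4582
  f7: (p2, p4, p5) → 52.6872
  f8: (p6, p4, p0) → 14.0183
  f9: (p6, p2, p0) → 11.2470
  f10: (p6, p2, p4) → 27.2073
Σ area = 422.346

Euler characteristic 7−15+10 = 2 ✓

facets=10 area=422.346


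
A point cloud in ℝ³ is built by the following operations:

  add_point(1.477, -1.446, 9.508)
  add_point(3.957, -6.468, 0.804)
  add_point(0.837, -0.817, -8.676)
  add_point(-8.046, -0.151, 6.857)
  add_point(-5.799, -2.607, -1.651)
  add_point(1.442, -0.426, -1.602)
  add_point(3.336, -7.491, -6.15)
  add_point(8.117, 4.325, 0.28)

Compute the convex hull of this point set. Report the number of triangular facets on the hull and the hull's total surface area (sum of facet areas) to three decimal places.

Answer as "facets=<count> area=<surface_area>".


Extreme-point indices: [0, 1, 2, 3, 4, 6, 7] — 7 of 8 on the boundary.

Triangle areas on the boundary:
  f1: (p0, p7, p3) → 61.5971
  f2: (p2, p7, p3) → 106.2116
  f3: (p2, p6, p7) → 47.6565
  f4: (p1, p6, p3) → 48.2058
  f5: (p1, p0, p3) → 51.4740
  f6: (p1, p6, p7) → 40.5454
  f7: (p1, p0, p7) → 56.6049
  f8: (p4, p6, p3) → 37.5270
  f9: (p4, p2, p3) → 27.9392
  f10: (p4, p2, p6) → 36.5722
Σ area = 514.334

Euler characteristic 7−15+10 = 2 ✓

facets=10 area=514.334
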